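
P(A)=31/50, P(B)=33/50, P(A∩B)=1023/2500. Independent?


P(A)×P(B) = 1023/2500
P(A∩B) = 1023/2500
Equal ✓ → Independent

Yes, independent


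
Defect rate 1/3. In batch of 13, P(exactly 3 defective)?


Binomial: P(X=3) = C(13,3)×p^3×(1-p)^10
= 286 × 1/27 × 1024/59049 = 292864/1594323

P(X=3) = 292864/1594323 ≈ 18.37%


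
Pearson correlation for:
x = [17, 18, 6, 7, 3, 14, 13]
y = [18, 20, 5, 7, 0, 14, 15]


n=7, Σx=78, Σy=79, Σxy=1136, Σx²=1072, Σy²=1219
r = (7×1136 - 78×79)/√((7×1072 - 78²)(7×1219 - 79²))
= 1790/√(1420×2292) = 1790/√3254640 ≈ 1790/1804.0621 ≈ 0.9922

r ≈ 0.9922


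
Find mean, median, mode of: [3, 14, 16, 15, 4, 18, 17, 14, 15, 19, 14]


Sorted: [3, 4, 14, 14, 14, 15, 15, 16, 17, 18, 19]
Mean = 149/11
Median = 15
Freq: {3: 1, 14: 3, 16: 1, 15: 2, 4: 1, 18: 1, 17: 1, 19: 1}
Mode: [14]

Mean=149/11, Median=15, Mode=14


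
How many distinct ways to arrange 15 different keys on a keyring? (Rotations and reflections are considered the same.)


Free circular arrangements: rotations and reflections both identified.
(n-1)!/2 = 14!/2 = 87178291200/2 = 43589145600

43589145600


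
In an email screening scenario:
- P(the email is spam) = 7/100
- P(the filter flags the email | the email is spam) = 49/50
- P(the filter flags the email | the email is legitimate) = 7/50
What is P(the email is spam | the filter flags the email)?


Using Bayes' theorem:
P(A|B) = P(B|A)·P(A) / P(B)

P(the filter flags the email) = 49/50 × 7/100 + 7/50 × 93/100
= 343/5000 + 651/5000 = 497/2500

P(the email is spam|the filter flags the email) = (343/5000) / (497/2500) = 49/142

P(the email is spam|the filter flags the email) = 49/142 ≈ 34.51%


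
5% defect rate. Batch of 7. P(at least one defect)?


P(all good) = (19/20)^7 = 893871739/1280000000
P(≥1 defect) = 386128261/1280000000

P = 386128261/1280000000 ≈ 30.17%


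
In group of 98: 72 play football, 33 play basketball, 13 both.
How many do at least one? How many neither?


|A∪B| = 72+33-13 = 92
Neither = 98-92 = 6

At least one: 92; Neither: 6


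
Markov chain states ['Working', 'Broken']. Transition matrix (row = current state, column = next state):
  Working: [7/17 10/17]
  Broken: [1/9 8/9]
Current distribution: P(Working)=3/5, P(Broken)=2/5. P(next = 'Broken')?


P(next=Broken) = Σᵢ P(now=i)×P(i→Broken)
= 3/5×10/17 + 2/5×8/9
= 6/17 + 16/45 = 542/765

P = 542/765 ≈ 0.7085


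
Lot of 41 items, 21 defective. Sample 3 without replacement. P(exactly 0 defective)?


Hypergeometric: C(21,0)×C(20,3)/C(41,3)
= 1×1140/10660 = 57/533

P(X=0) = 57/533 ≈ 10.69%


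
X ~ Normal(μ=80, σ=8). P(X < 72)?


z = (72-80)/8 = -1.0
P(Z < -1.0) = 0.1587

P(X < 72) ≈ 0.1587


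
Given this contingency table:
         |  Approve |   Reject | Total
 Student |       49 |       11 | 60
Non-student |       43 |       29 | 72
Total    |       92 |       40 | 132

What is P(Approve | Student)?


P(Approve | Student) = 49/(49+11) = 49/60

P(Approve|Student) = 49/60 ≈ 81.67%


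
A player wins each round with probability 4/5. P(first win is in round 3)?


Geometric: P(X=3) = (1-p)^(k-1)×p = (1/5)^2×4/5 = 4/125

P(X=3) = 4/125 ≈ 3.20%


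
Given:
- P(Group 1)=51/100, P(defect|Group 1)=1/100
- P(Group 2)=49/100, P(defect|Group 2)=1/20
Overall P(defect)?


P(B) = Σ P(B|Aᵢ)×P(Aᵢ)
  1/100×51/100 = 51/10000
  1/20×49/100 = 49/2000
Sum = 37/1250

P(defect) = 37/1250 ≈ 2.96%


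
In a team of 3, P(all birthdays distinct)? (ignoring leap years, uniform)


P(all different) = Π(365-i)/365 for i=0..2
= (365/365)×(364/365)×...×(363/365)
= 0.991796

P ≈ 0.9918 ≈ 99.18%


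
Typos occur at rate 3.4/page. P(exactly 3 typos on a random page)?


Poisson(λ=3.4): P(X=3) = e^(-λ)×λ^k/k!
= e^(-3.4) × 3.4^3 / 3!
≈ 0.03337326996 × 39.304 / 6 ≈ 0.218617

P(X=3) ≈ 0.218617 ≈ 21.86%


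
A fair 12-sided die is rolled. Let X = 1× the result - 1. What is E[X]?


E[die] = (1+12)/2 = 13/2
E[X] = 1×13/2 - 1 = 11/2

E[X] = 11/2


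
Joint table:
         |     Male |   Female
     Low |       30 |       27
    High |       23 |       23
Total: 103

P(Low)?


P(Low) = (30+27)/103 = 57/103

P(Low) = 57/103 ≈ 55.34%


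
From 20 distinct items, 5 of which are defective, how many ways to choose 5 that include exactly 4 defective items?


Choose 4 of the 5 defective items and 1 of the other 15 items:
C(5,4)×C(15,1) = 5×15 = 75

75


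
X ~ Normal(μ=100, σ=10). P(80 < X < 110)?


z₁=(80-100)/10=-2.0, z₂=(110-100)/10=1.0
P = Φ(1.0) - Φ(-2.0) = 0.841345 - 0.022750 = 0.818595 ≈ 0.8186

P(80 < X < 110) ≈ 0.8186


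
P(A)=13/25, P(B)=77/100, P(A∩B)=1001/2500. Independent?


P(A)×P(B) = 1001/2500
P(A∩B) = 1001/2500
Equal ✓ → Independent

Yes, independent


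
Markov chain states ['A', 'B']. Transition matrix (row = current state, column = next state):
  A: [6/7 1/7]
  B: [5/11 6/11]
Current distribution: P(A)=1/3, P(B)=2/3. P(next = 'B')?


P(next=B) = Σᵢ P(now=i)×P(i→B)
= 1/3×1/7 + 2/3×6/11
= 1/21 + 4/11 = 95/231

P = 95/231 ≈ 0.4113


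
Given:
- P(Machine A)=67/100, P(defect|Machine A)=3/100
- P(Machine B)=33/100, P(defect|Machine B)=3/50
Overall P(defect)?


P(B) = Σ P(B|Aᵢ)×P(Aᵢ)
  3/100×67/100 = 201/10000
  3/50×33/100 = 99/5000
Sum = 399/10000

P(defect) = 399/10000 ≈ 3.99%


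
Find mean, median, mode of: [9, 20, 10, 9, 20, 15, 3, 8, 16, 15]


Sorted: [3, 8, 9, 9, 10, 15, 15, 16, 20, 20]
Mean = 125/10 = 25/2
Median = 25/2
Freq: {9: 2, 20: 2, 10: 1, 15: 2, 3: 1, 8: 1, 16: 1}
Mode: [9, 15, 20]

Mean=25/2, Median=25/2, Mode=[9, 15, 20]


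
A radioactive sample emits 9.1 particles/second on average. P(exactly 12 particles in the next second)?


Poisson(λ=9.1): P(X=12) = e^(-λ)×λ^k/k!
= e^(-9.1) × 9.1^12 / 12!
≈ 0.0001116658085 × 322475487414 / 479001600 ≈ 0.075176

P(X=12) ≈ 0.075176 ≈ 7.52%


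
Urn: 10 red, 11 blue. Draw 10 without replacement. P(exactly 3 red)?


Hypergeometric: C(10,3)×C(11,7)/C(21,10)
= 120×330/352716 = 3300/29393

P(X=3) = 3300/29393 ≈ 11.23%


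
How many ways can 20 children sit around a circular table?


Circular arrangements of 20 distinct objects: fix one position to break rotational symmetry.
(n-1)! = 19! = 121645100408832000

121645100408832000


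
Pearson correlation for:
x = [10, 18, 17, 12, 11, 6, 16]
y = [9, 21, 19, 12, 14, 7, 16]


n=7, Σx=90, Σy=98, Σxy=1387, Σx²=1270, Σy²=1528
r = (7×1387 - 90×98)/√((7×1270 - 90²)(7×1528 - 98²))
= 889/√(790×1092) = 889/√862680 ≈ 889/928.8057 ≈ 0.9571

r ≈ 0.9571


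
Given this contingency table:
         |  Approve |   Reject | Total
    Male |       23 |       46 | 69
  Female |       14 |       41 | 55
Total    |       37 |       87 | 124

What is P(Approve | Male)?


P(Approve | Male) = 23/(23+46) = 23/69 = 1/3

P(Approve|Male) = 1/3 ≈ 33.33%


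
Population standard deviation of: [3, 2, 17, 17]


Mean = 39/4
  (3-39/4)²=729/16
  (2-39/4)²=961/16
  (17-39/4)²=841/16
  (17-39/4)²=841/16
Σ(x-μ)² = 843/4
σ² = (843/4)/4 = 843/16

σ = √(843/16) ≈ 7.2586


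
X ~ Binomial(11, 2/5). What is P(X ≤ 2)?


P(X ≤ 2) = Σ P(X=i) for i=0..2
P(X=0) = 177147/48828125
P(X=1) = 1299078/48828125
P(X=2) = 866052/9765625
Sum = 1161297/9765625

P(X ≤ 2) = 1161297/9765625 ≈ 11.89%


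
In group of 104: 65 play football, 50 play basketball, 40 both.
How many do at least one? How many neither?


|A∪B| = 65+50-40 = 75
Neither = 104-75 = 29

At least one: 75; Neither: 29


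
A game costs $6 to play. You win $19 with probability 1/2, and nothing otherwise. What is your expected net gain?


E[gain] = (19-6)×1/2 + (-6)×1/2
= 13/2 - 3 = 7/2

Expected net gain = $7/2 ≈ $3.50


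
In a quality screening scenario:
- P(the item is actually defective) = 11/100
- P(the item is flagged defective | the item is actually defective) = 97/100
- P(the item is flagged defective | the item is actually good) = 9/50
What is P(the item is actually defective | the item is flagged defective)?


Using Bayes' theorem:
P(A|B) = P(B|A)·P(A) / P(B)

P(the item is flagged defective) = 97/100 × 11/100 + 9/50 × 89/100
= 1067/10000 + 801/5000 = 2669/10000

P(the item is actually defective|the item is flagged defective) = (1067/10000) / (2669/10000) = 1067/2669

P(the item is actually defective|the item is flagged defective) = 1067/2669 ≈ 39.98%


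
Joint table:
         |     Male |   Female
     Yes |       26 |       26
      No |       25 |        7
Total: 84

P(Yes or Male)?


P(Yes∨Male) = P(Yes) + P(Male) - P(Yes∧Male)
= (52 + 51 - 26)/84 = 77/84 = 11/12

P = 11/12 ≈ 91.67%


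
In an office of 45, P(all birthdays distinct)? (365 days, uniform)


P(all different) = Π(365-i)/365 for i=0..44
= (365/365)×(364/365)×...×(321/365)
= 0.059024

P ≈ 0.0590 ≈ 5.90%


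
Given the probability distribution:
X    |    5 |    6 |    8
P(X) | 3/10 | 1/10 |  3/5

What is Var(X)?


E[X] = 69/10
E[X²] = 99/2
Var(X) = E[X²] - (E[X])² = 99/2 - 4761/100 = 189/100

Var(X) = 189/100 ≈ 1.8900


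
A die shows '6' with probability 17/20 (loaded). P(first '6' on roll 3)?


Geometric: P(X=3) = (1-p)^(k-1)×p = (3/20)^2×17/20 = 153/8000

P(X=3) = 153/8000 ≈ 1.91%


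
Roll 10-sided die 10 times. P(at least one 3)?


P(no 3)^10 = (9/10)^10 = 3486784401/10000000000
P(≥1) = 1 - 3486784401/10000000000 = 6513215599/10000000000

P = 6513215599/10000000000 ≈ 65.13%


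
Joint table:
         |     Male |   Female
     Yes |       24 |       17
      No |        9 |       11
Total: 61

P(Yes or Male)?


P(Yes∨Male) = P(Yes) + P(Male) - P(Yes∧Male)
= (41 + 33 - 24)/61 = 50/61

P = 50/61 ≈ 81.97%


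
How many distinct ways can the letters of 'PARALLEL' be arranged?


Letters: 8, freq: {'P': 1, 'A': 2, 'R': 1, 'L': 3, 'E': 1}
8!/(1!×2!×1!×3!×1!) = 40320/12 = 3360

3360


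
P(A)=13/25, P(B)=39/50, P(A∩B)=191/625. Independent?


P(A)×P(B) = 507/1250
P(A∩B) = 191/625
Not equal → NOT independent

No, not independent


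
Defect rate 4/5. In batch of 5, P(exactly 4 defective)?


Binomial: P(X=4) = C(5,4)×p^4×(1-p)^1
= 5 × 256/625 × 1/5 = 256/625

P(X=4) = 256/625 ≈ 40.96%


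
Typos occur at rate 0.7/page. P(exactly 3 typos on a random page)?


Poisson(λ=0.7): P(X=3) = e^(-λ)×λ^k/k!
= e^(-0.7) × 0.7^3 / 3!
≈ 0.4965853038 × 0.343 / 6 ≈ 0.028388

P(X=3) ≈ 0.028388 ≈ 2.84%


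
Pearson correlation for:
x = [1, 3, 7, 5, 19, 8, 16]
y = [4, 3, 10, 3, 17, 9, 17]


n=7, Σx=59, Σy=63, Σxy=765, Σx²=765, Σy²=793
r = (7×765 - 59×63)/√((7×765 - 59²)(7×793 - 63²))
= 1638/√(1874×1582) = 1638/√2964668 ≈ 1638/1721.8211 ≈ 0.9513

r ≈ 0.9513


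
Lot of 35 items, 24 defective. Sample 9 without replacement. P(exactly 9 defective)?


Hypergeometric: C(24,9)×C(11,0)/C(35,9)
= 1307504×1/70607460 = 1748/94395

P(X=9) = 1748/94395 ≈ 1.85%


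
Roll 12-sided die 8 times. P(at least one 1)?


P(no 1)^8 = (11/12)^8 = 214358881/429981696
P(≥1) = 1 - 214358881/429981696 = 215622815/429981696

P = 215622815/429981696 ≈ 50.15%


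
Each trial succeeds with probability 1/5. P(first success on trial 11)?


Geometric: P(X=11) = (1-p)^(k-1)×p = (4/5)^10×1/5 = 1048576/48828125

P(X=11) = 1048576/48828125 ≈ 2.15%


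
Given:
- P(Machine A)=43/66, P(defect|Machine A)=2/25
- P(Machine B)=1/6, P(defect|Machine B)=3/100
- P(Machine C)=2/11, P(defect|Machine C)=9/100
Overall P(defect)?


P(B) = Σ P(B|Aᵢ)×P(Aᵢ)
  2/25×43/66 = 43/825
  3/100×1/6 = 1/200
  9/100×2/11 = 9/550
Sum = 97/1320

P(defect) = 97/1320 ≈ 7.35%


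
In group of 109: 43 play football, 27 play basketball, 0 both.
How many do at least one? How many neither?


|A∪B| = 43+27-0 = 70
Neither = 109-70 = 39

At least one: 70; Neither: 39


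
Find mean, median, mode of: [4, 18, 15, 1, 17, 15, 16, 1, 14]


Sorted: [1, 1, 4, 14, 15, 15, 16, 17, 18]
Mean = 101/9
Median = 15
Freq: {4: 1, 18: 1, 15: 2, 1: 2, 17: 1, 16: 1, 14: 1}
Mode: [1, 15]

Mean=101/9, Median=15, Mode=[1, 15]


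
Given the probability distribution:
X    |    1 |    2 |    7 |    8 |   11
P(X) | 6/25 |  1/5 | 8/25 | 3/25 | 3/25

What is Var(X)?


E[X] = 129/25
E[X²] = 973/25
Var(X) = E[X²] - (E[X])² = 973/25 - 16641/625 = 7684/625

Var(X) = 7684/625 ≈ 12.2944


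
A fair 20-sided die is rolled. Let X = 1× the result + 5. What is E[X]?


E[die] = (1+20)/2 = 21/2
E[X] = 1×21/2 + 5 = 31/2

E[X] = 31/2


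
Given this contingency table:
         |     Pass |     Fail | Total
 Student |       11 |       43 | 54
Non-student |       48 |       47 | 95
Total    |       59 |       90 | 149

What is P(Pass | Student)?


P(Pass | Student) = 11/(11+43) = 11/54

P(Pass|Student) = 11/54 ≈ 20.37%


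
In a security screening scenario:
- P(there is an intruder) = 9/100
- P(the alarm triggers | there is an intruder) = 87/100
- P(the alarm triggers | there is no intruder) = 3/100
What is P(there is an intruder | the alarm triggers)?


Using Bayes' theorem:
P(A|B) = P(B|A)·P(A) / P(B)

P(the alarm triggers) = 87/100 × 9/100 + 3/100 × 91/100
= 783/10000 + 273/10000 = 66/625

P(there is an intruder|the alarm triggers) = (783/10000) / (66/625) = 261/352

P(there is an intruder|the alarm triggers) = 261/352 ≈ 74.15%


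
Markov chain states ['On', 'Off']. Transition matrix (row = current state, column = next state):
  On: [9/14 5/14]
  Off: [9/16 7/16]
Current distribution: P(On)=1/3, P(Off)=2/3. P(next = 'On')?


P(next=On) = Σᵢ P(now=i)×P(i→On)
= 1/3×9/14 + 2/3×9/16
= 3/14 + 3/8 = 33/56

P = 33/56 ≈ 0.5893


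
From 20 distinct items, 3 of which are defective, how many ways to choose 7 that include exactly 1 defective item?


Choose 1 of the 3 defective items and 6 of the other 17 items:
C(3,1)×C(17,6) = 3×12376 = 37128

37128


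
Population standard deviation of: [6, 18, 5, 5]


Mean = 34/4 = 17/2
  (6-17/2)²=25/4
  (18-17/2)²=361/4
  (5-17/2)²=49/4
  (5-17/2)²=49/4
Σ(x-μ)² = 121
σ² = 121/4

σ = √(121/4) ≈ 5.5000


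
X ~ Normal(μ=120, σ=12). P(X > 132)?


z = (132-120)/12 = 1.0
P(X > 132) = 1 - P(Z ≤ 1.0) = 1 - 0.8413 = 0.1587

P(X > 132) ≈ 0.1587


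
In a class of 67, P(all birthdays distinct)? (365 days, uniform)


P(all different) = Π(365-i)/365 for i=0..66
= (365/365)×(364/365)×...×(299/365)
= 0.001560

P ≈ 0.0016 ≈ 0.16%


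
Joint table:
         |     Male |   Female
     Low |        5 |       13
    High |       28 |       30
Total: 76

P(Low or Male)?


P(Low∨Male) = P(Low) + P(Male) - P(Low∧Male)
= (18 + 33 - 5)/76 = 46/76 = 23/38

P = 23/38 ≈ 60.53%


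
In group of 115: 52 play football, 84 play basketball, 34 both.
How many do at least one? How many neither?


|A∪B| = 52+84-34 = 102
Neither = 115-102 = 13

At least one: 102; Neither: 13


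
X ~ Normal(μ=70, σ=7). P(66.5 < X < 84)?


z₁=(66.5-70)/7=-0.5, z₂=(84-70)/7=2.0
P = Φ(2.0) - Φ(-0.5) = 0.977250 - 0.308538 = 0.668712 ≈ 0.6687

P(66.5 < X < 84) ≈ 0.6687


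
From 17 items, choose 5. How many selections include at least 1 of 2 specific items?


Complement: C(17,5) - C(15,5) = 6188 - 3003 = 3185

3185


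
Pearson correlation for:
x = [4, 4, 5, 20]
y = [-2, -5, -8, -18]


n=4, Σx=33, Σy=-33, Σxy=-428, Σx²=457, Σy²=417
r = (4×(-428) - 33×(-33))/√((4×457 - 33²)(4×417 - (-33)²))
= -623/√(739×579) = -623/√427881 ≈ -623/654.1261 ≈ -0.9524

r ≈ -0.9524


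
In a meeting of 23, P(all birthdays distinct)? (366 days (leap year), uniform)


P(all different) = Π(366-i)/366 for i=0..22
= (366/366)×(365/366)×...×(344/366)
= 0.493677

P ≈ 0.4937 ≈ 49.37%


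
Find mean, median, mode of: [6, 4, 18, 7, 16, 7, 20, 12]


Sorted: [4, 6, 7, 7, 12, 16, 18, 20]
Mean = 90/8 = 45/4
Median = 19/2
Freq: {6: 1, 4: 1, 18: 1, 7: 2, 16: 1, 20: 1, 12: 1}
Mode: [7]

Mean=45/4, Median=19/2, Mode=7


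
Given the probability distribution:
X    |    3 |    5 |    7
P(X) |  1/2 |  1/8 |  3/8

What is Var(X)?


E[X] = 19/4
E[X²] = 26
Var(X) = E[X²] - (E[X])² = 26 - 361/16 = 55/16

Var(X) = 55/16 ≈ 3.4375


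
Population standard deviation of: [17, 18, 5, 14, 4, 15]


Mean = 73/6
  (17-73/6)²=841/36
  (18-73/6)²=1225/36
  (5-73/6)²=1849/36
  (14-73/6)²=121/36
  (4-73/6)²=2401/36
  (15-73/6)²=289/36
Σ(x-μ)² = 1121/6
σ² = (1121/6)/6 = 1121/36

σ = √(1121/36) ≈ 5.5802


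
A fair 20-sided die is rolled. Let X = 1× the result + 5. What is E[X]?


E[die] = (1+20)/2 = 21/2
E[X] = 1×21/2 + 5 = 31/2

E[X] = 31/2


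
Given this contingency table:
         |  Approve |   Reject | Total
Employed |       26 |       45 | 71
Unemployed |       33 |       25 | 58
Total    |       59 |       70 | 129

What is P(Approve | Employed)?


P(Approve | Employed) = 26/(26+45) = 26/71

P(Approve|Employed) = 26/71 ≈ 36.62%


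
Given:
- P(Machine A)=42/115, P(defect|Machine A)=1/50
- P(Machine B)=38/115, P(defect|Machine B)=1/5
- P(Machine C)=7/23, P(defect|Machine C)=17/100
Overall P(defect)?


P(B) = Σ P(B|Aᵢ)×P(Aᵢ)
  1/50×42/115 = 21/2875
  1/5×38/115 = 38/575
  17/100×7/23 = 119/2300
Sum = 1439/11500

P(defect) = 1439/11500 ≈ 12.51%


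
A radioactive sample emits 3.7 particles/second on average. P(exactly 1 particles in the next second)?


Poisson(λ=3.7): P(X=1) = e^(-λ)×λ^k/k!
= e^(-3.7) × 3.7^1 / 1!
≈ 0.02472352647 × 3.7 / 1 ≈ 0.091477

P(X=1) ≈ 0.091477 ≈ 9.15%


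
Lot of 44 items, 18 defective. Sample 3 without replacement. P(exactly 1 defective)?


Hypergeometric: C(18,1)×C(26,2)/C(44,3)
= 18×325/13244 = 2925/6622

P(X=1) = 2925/6622 ≈ 44.17%


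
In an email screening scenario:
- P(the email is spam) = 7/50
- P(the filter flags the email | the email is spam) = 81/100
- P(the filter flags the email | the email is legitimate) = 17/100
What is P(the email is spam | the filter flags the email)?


Using Bayes' theorem:
P(A|B) = P(B|A)·P(A) / P(B)

P(the filter flags the email) = 81/100 × 7/50 + 17/100 × 43/50
= 567/5000 + 731/5000 = 649/2500

P(the email is spam|the filter flags the email) = (567/5000) / (649/2500) = 567/1298

P(the email is spam|the filter flags the email) = 567/1298 ≈ 43.68%


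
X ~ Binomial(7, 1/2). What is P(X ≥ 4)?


P(X ≥ 4) = Σ P(X=i) for i=4..7
P(X=4) = 35/128
P(X=5) = 21/128
P(X=6) = 7/128
P(X=7) = 1/128
Sum = 1/2

P(X ≥ 4) = 1/2 ≈ 50.00%


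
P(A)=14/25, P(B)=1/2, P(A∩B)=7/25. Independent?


P(A)×P(B) = 7/25
P(A∩B) = 7/25
Equal ✓ → Independent

Yes, independent


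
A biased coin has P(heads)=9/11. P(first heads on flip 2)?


Geometric: P(X=2) = (1-p)^(k-1)×p = (2/11)^1×9/11 = 18/121

P(X=2) = 18/121 ≈ 14.88%


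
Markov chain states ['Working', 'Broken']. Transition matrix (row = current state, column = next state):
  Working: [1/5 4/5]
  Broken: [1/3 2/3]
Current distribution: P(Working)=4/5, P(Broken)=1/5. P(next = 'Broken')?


P(next=Broken) = Σᵢ P(now=i)×P(i→Broken)
= 4/5×4/5 + 1/5×2/3
= 16/25 + 2/15 = 58/75

P = 58/75 ≈ 0.7733


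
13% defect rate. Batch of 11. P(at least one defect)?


P(all good) = (87/100)^11 = 2161283703465490489863/10000000000000000000000
P(≥1 defect) = 7838716296534509510137/10000000000000000000000

P = 7838716296534509510137/10000000000000000000000 ≈ 78.39%


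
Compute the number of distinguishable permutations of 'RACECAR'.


Letters: 7, freq: {'R': 2, 'A': 2, 'C': 2, 'E': 1}
7!/(2!×2!×2!×1!) = 5040/8 = 630

630


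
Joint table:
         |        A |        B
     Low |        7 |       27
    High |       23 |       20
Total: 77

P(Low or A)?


P(Low∨A) = P(Low) + P(A) - P(Low∧A)
= (34 + 30 - 7)/77 = 57/77

P = 57/77 ≈ 74.03%


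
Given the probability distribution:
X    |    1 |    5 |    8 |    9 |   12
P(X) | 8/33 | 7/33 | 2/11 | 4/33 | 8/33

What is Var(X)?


E[X] = 223/33
E[X²] = 681/11
Var(X) = E[X²] - (E[X])² = 681/11 - 49729/1089 = 17690/1089

Var(X) = 17690/1089 ≈ 16.2443


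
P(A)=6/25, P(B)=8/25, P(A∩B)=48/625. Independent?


P(A)×P(B) = 48/625
P(A∩B) = 48/625
Equal ✓ → Independent

Yes, independent


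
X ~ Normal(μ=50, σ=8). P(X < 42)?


z = (42-50)/8 = -1.0
P(Z < -1.0) = 0.1587

P(X < 42) ≈ 0.1587


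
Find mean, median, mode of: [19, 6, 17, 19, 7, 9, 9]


Sorted: [6, 7, 9, 9, 17, 19, 19]
Mean = 86/7
Median = 9
Freq: {19: 2, 6: 1, 17: 1, 7: 1, 9: 2}
Mode: [9, 19]

Mean=86/7, Median=9, Mode=[9, 19]


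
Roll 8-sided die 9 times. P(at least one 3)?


P(no 3)^9 = (7/8)^9 = 40353607/134217728
P(≥1) = 1 - 40353607/134217728 = 93864121/134217728

P = 93864121/134217728 ≈ 69.93%


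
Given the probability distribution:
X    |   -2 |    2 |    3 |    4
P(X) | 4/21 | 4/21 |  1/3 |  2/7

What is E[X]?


E[X] = Σ x·P(X=x)
= (-2)×(4/21) + (2)×(4/21) + (3)×(1/3) + (4)×(2/7)
= 15/7

E[X] = 15/7


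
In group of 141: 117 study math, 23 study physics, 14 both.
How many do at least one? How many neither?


|A∪B| = 117+23-14 = 126
Neither = 141-126 = 15

At least one: 126; Neither: 15


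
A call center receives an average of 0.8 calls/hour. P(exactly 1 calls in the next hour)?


Poisson(λ=0.8): P(X=1) = e^(-λ)×λ^k/k!
= e^(-0.8) × 0.8^1 / 1!
≈ 0.4493289641 × 0.8 / 1 ≈ 0.359463

P(X=1) ≈ 0.359463 ≈ 35.95%


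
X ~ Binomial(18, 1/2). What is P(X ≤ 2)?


P(X ≤ 2) = Σ P(X=i) for i=0..2
P(X=0) = 1/262144
P(X=1) = 9/131072
P(X=2) = 153/262144
Sum = 43/65536

P(X ≤ 2) = 43/65536 ≈ 0.07%


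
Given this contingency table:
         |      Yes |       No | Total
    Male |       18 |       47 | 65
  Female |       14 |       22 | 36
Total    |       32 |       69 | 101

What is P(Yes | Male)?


P(Yes | Male) = 18/(18+47) = 18/65

P(Yes|Male) = 18/65 ≈ 27.69%


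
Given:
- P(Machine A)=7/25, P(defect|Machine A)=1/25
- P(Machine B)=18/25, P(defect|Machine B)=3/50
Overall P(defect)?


P(B) = Σ P(B|Aᵢ)×P(Aᵢ)
  1/25×7/25 = 7/625
  3/50×18/25 = 27/625
Sum = 34/625

P(defect) = 34/625 ≈ 5.44%


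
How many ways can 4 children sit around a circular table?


Circular arrangements of 4 distinct objects: fix one position to break rotational symmetry.
(n-1)! = 3! = 6

6


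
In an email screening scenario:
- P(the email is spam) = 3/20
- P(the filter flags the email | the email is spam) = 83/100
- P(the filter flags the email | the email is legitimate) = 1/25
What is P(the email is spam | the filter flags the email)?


Using Bayes' theorem:
P(A|B) = P(B|A)·P(A) / P(B)

P(the filter flags the email) = 83/100 × 3/20 + 1/25 × 17/20
= 249/2000 + 17/500 = 317/2000

P(the email is spam|the filter flags the email) = (249/2000) / (317/2000) = 249/317

P(the email is spam|the filter flags the email) = 249/317 ≈ 78.55%


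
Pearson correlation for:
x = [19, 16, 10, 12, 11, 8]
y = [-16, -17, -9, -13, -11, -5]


n=6, Σx=76, Σy=-71, Σxy=-983, Σx²=1046, Σy²=941
r = (6×(-983) - 76×(-71))/√((6×1046 - 76²)(6×941 - (-71)²))
= -502/√(500×605) = -502/√302500 ≈ -502/550.0000 ≈ -0.9127

r ≈ -0.9127


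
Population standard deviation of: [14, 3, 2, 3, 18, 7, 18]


Mean = 65/7
  (14-65/7)²=1089/49
  (3-65/7)²=1936/49
  (2-65/7)²=2601/49
  (3-65/7)²=1936/49
  (18-65/7)²=3721/49
  (7-65/7)²=256/49
  (18-65/7)²=3721/49
Σ(x-μ)² = 2180/7
σ² = (2180/7)/7 = 2180/49

σ = √(2180/49) ≈ 6.6701


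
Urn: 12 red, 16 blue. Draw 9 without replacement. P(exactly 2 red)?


Hypergeometric: C(12,2)×C(16,7)/C(28,9)
= 66×11440/6906900 = 88/805

P(X=2) = 88/805 ≈ 10.93%


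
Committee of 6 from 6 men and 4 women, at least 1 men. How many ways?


Count by #men:
  2M,4W: C(6,2)×C(4,4)=15
  3M,3W: C(6,3)×C(4,3)=80
  4M,2W: C(6,4)×C(4,2)=90
  5M,1W: C(6,5)×C(4,1)=24
  6M,0W: C(6,6)×C(4,0)=1
Total = 210

210


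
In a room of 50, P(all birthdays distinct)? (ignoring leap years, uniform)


P(all different) = Π(365-i)/365 for i=0..49
= (365/365)×(364/365)×...×(316/365)
= 0.029626

P ≈ 0.0296 ≈ 2.96%


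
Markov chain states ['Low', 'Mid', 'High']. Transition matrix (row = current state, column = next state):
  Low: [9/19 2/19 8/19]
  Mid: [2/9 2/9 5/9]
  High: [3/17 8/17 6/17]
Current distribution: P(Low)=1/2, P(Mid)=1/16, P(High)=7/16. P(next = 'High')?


P(next=High) = Σᵢ P(now=i)×P(i→High)
= 1/2×8/19 + 1/16×5/9 + 7/16×6/17
= 4/19 + 5/144 + 21/136 = 18589/46512

P = 18589/46512 ≈ 0.3997


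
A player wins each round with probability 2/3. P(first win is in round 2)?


Geometric: P(X=2) = (1-p)^(k-1)×p = (1/3)^1×2/3 = 2/9

P(X=2) = 2/9 ≈ 22.22%


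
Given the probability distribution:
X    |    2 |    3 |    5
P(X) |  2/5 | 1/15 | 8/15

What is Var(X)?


E[X] = 11/3
E[X²] = 233/15
Var(X) = E[X²] - (E[X])² = 233/15 - 121/9 = 94/45

Var(X) = 94/45 ≈ 2.0889


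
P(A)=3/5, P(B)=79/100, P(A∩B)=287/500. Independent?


P(A)×P(B) = 237/500
P(A∩B) = 287/500
Not equal → NOT independent

No, not independent


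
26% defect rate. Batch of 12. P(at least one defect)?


P(all good) = (37/50)^12 = 6582952005840035281/244140625000000000000
P(≥1 defect) = 237557672994159964719/244140625000000000000

P = 237557672994159964719/244140625000000000000 ≈ 97.30%


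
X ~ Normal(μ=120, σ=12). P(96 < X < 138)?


z₁=(96-120)/12=-2.0, z₂=(138-120)/12=1.5
P = Φ(1.5) - Φ(-2.0) = 0.933193 - 0.022750 = 0.910443 ≈ 0.9104

P(96 < X < 138) ≈ 0.9104


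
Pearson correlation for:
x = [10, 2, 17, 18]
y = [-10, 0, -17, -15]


n=4, Σx=47, Σy=-42, Σxy=-659, Σx²=717, Σy²=614
r = (4×(-659) - 47×(-42))/√((4×717 - 47²)(4×614 - (-42)²))
= -662/√(659×692) = -662/√456028 ≈ -662/675.2985 ≈ -0.9803

r ≈ -0.9803


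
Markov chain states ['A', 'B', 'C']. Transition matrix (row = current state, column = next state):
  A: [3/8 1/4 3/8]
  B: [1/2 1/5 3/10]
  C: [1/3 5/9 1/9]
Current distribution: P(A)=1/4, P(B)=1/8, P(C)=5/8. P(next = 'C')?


P(next=C) = Σᵢ P(now=i)×P(i→C)
= 1/4×3/8 + 1/8×3/10 + 5/8×1/9
= 3/32 + 3/80 + 5/72 = 289/1440

P = 289/1440 ≈ 0.2007


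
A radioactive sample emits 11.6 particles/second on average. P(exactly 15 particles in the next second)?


Poisson(λ=11.6): P(X=15) = e^(-λ)×λ^k/k!
= e^(-11.6) × 11.6^15 / 15!
≈ 9.166087736e-06 × 9.26552086549e+15 / 1307674368000 ≈ 0.064946

P(X=15) ≈ 0.064946 ≈ 6.49%


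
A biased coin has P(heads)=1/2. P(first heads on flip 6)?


Geometric: P(X=6) = (1-p)^(k-1)×p = (1/2)^5×1/2 = 1/64

P(X=6) = 1/64 ≈ 1.56%


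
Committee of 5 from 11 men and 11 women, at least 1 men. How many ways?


Count by #men:
  1M,4W: C(11,1)×C(11,4)=3630
  2M,3W: C(11,2)×C(11,3)=9075
  3M,2W: C(11,3)×C(11,2)=9075
  4M,1W: C(11,4)×C(11,1)=3630
  5M,0W: C(11,5)×C(11,0)=462
Total = 25872

25872


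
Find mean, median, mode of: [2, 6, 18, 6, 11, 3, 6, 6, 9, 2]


Sorted: [2, 2, 3, 6, 6, 6, 6, 9, 11, 18]
Mean = 69/10
Median = 6
Freq: {2: 2, 6: 4, 18: 1, 11: 1, 3: 1, 9: 1}
Mode: [6]

Mean=69/10, Median=6, Mode=6


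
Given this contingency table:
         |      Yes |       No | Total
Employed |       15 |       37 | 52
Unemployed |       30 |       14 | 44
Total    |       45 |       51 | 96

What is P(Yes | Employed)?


P(Yes | Employed) = 15/(15+37) = 15/52

P(Yes|Employed) = 15/52 ≈ 28.85%


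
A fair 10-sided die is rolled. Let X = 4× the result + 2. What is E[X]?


E[die] = (1+10)/2 = 11/2
E[X] = 4×11/2 + 2 = 24

E[X] = 24


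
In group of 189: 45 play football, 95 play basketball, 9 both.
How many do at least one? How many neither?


|A∪B| = 45+95-9 = 131
Neither = 189-131 = 58

At least one: 131; Neither: 58


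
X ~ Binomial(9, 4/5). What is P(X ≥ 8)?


P(X ≥ 8) = Σ P(X=i) for i=8..9
P(X=8) = 589824/1953125
P(X=9) = 262144/1953125
Sum = 851968/1953125

P(X ≥ 8) = 851968/1953125 ≈ 43.62%


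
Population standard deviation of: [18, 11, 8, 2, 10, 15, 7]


Mean = 71/7
  (18-71/7)²=3025/49
  (11-71/7)²=36/49
  (8-71/7)²=225/49
  (2-71/7)²=3249/49
  (10-71/7)²=1/49
  (15-71/7)²=1156/49
  (7-71/7)²=484/49
Σ(x-μ)² = 1168/7
σ² = (1168/7)/7 = 1168/49

σ = √(1168/49) ≈ 4.8823


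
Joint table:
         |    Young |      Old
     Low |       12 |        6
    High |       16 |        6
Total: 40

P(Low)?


P(Low) = (12+6)/40 = 18/40 = 9/20

P(Low) = 9/20 ≈ 45.00%


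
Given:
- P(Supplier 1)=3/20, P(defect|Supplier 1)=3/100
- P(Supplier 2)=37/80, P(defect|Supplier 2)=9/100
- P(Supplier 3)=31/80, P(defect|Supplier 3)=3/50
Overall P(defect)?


P(B) = Σ P(B|Aᵢ)×P(Aᵢ)
  3/100×3/20 = 9/2000
  9/100×37/80 = 333/8000
  3/50×31/80 = 93/4000
Sum = 111/1600

P(defect) = 111/1600 ≈ 6.94%


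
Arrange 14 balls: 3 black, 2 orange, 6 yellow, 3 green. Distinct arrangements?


14!/(3!×2!×6!×3!) = 1681680

1681680


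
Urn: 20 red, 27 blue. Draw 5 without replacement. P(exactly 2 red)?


Hypergeometric: C(20,2)×C(27,3)/C(47,5)
= 190×2925/1533939 = 185250/511313

P(X=2) = 185250/511313 ≈ 36.23%


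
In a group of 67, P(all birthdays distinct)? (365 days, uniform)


P(all different) = Π(365-i)/365 for i=0..66
= (365/365)×(364/365)×...×(299/365)
= 0.001560

P ≈ 0.0016 ≈ 0.16%


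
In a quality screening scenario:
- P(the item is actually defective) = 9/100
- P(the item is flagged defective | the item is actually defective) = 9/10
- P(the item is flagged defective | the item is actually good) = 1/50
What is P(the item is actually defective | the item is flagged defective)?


Using Bayes' theorem:
P(A|B) = P(B|A)·P(A) / P(B)

P(the item is flagged defective) = 9/10 × 9/100 + 1/50 × 91/100
= 81/1000 + 91/5000 = 62/625

P(the item is actually defective|the item is flagged defective) = (81/1000) / (62/625) = 405/496

P(the item is actually defective|the item is flagged defective) = 405/496 ≈ 81.65%


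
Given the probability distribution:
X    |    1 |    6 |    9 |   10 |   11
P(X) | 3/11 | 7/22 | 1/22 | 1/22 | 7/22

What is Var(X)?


E[X] = 72/11
E[X²] = 643/11
Var(X) = E[X²] - (E[X])² = 643/11 - 5184/121 = 1889/121

Var(X) = 1889/121 ≈ 15.6116


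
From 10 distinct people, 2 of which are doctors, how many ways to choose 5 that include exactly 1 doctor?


Choose 1 of the 2 doctors and 4 of the other 8 people:
C(2,1)×C(8,4) = 2×70 = 140

140


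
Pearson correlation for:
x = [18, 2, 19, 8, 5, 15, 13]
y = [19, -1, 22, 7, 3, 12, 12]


n=7, Σx=80, Σy=74, Σxy=1165, Σx²=1172, Σy²=1192
r = (7×1165 - 80×74)/√((7×1172 - 80²)(7×1192 - 74²))
= 2235/√(1804×2868) = 2235/√5173872 ≈ 2235/2274.6147 ≈ 0.9826

r ≈ 0.9826


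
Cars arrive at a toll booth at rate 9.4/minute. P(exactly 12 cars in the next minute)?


Poisson(λ=9.4): P(X=12) = e^(-λ)×λ^k/k!
= e^(-9.4) × 9.4^12 / 12!
≈ 8.272406556e-05 × 475920314814 / 479001600 ≈ 0.082192

P(X=12) ≈ 0.082192 ≈ 8.22%


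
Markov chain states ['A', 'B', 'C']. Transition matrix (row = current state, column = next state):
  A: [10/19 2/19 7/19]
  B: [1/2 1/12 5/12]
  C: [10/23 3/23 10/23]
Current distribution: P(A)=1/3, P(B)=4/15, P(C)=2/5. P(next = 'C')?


P(next=C) = Σᵢ P(now=i)×P(i→C)
= 1/3×7/19 + 4/15×5/12 + 2/5×10/23
= 7/57 + 1/9 + 4/23 = 1604/3933

P = 1604/3933 ≈ 0.4078


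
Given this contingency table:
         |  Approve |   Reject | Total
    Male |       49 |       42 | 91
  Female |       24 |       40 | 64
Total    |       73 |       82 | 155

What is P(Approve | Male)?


P(Approve | Male) = 49/(49+42) = 49/91 = 7/13

P(Approve|Male) = 7/13 ≈ 53.85%


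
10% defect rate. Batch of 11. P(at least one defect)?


P(all good) = (9/10)^11 = 31381059609/100000000000
P(≥1 defect) = 68618940391/100000000000

P = 68618940391/100000000000 ≈ 68.62%


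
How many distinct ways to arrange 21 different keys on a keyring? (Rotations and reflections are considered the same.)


Free circular arrangements: rotations and reflections both identified.
(n-1)!/2 = 20!/2 = 2432902008176640000/2 = 1216451004088320000

1216451004088320000


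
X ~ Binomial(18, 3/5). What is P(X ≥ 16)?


P(X ≥ 16) = Σ P(X=i) for i=16..18
P(X=16) = 26344593252/3814697265625
P(X=17) = 4649045868/3814697265625
P(X=18) = 387420489/3814697265625
Sum = 31381059609/3814697265625

P(X ≥ 16) = 31381059609/3814697265625 ≈ 0.82%


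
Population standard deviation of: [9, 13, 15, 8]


Mean = 45/4
  (9-45/4)²=81/16
  (13-45/4)²=49/16
  (15-45/4)²=225/16
  (8-45/4)²=169/16
Σ(x-μ)² = 131/4
σ² = (131/4)/4 = 131/16

σ = √(131/16) ≈ 2.8614


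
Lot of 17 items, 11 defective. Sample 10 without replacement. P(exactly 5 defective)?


Hypergeometric: C(11,5)×C(6,5)/C(17,10)
= 462×6/19448 = 63/442

P(X=5) = 63/442 ≈ 14.25%


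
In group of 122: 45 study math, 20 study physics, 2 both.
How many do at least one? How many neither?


|A∪B| = 45+20-2 = 63
Neither = 122-63 = 59

At least one: 63; Neither: 59


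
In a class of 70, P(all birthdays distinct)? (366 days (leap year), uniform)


P(all different) = Π(366-i)/366 for i=0..69
= (366/366)×(365/366)×...×(297/366)
= 0.000858

P ≈ 0.0009 ≈ 0.09%


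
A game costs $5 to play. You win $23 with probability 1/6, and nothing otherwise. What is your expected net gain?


E[gain] = (23-5)×1/6 + (-5)×5/6
= 3 - 25/6 = -7/6

Expected net gain = $-7/6 ≈ $-1.17


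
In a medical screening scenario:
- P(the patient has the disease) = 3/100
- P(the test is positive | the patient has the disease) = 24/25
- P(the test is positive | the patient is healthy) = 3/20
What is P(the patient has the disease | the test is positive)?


Using Bayes' theorem:
P(A|B) = P(B|A)·P(A) / P(B)

P(the test is positive) = 24/25 × 3/100 + 3/20 × 97/100
= 18/625 + 291/2000 = 1743/10000

P(the patient has the disease|the test is positive) = (18/625) / (1743/10000) = 96/581

P(the patient has the disease|the test is positive) = 96/581 ≈ 16.52%


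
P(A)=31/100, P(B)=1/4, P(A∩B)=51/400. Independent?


P(A)×P(B) = 31/400
P(A∩B) = 51/400
Not equal → NOT independent

No, not independent


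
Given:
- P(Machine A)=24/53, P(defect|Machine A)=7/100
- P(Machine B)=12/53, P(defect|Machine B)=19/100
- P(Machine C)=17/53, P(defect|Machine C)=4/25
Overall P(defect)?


P(B) = Σ P(B|Aᵢ)×P(Aᵢ)
  7/100×24/53 = 42/1325
  19/100×12/53 = 57/1325
  4/25×17/53 = 68/1325
Sum = 167/1325

P(defect) = 167/1325 ≈ 12.60%


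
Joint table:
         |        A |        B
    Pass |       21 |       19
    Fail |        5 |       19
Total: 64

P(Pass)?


P(Pass) = (21+19)/64 = 40/64 = 5/8

P(Pass) = 5/8 ≈ 62.50%


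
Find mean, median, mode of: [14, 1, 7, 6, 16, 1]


Sorted: [1, 1, 6, 7, 14, 16]
Mean = 45/6 = 15/2
Median = 13/2
Freq: {14: 1, 1: 2, 7: 1, 6: 1, 16: 1}
Mode: [1]

Mean=15/2, Median=13/2, Mode=1


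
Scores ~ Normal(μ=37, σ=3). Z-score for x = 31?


z = (x - μ)/σ = (31 - 37)/3 = -2.0

z = -2.0


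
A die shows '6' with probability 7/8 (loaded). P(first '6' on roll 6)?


Geometric: P(X=6) = (1-p)^(k-1)×p = (1/8)^5×7/8 = 7/262144

P(X=6) = 7/262144 ≈ 0.00%


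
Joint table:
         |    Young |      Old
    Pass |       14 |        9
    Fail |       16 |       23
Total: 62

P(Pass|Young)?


P(Pass|Young) = 14/(14+16) = 14/30 = 7/15

P = 7/15 ≈ 46.67%


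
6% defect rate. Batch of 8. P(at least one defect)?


P(all good) = (47/50)^8 = 23811286661761/39062500000000
P(≥1 defect) = 15251213338239/39062500000000

P = 15251213338239/39062500000000 ≈ 39.04%


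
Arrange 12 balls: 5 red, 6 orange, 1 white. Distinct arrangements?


12!/(5!×6!×1!) = 5544

5544


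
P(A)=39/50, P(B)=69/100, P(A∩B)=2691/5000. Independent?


P(A)×P(B) = 2691/5000
P(A∩B) = 2691/5000
Equal ✓ → Independent

Yes, independent


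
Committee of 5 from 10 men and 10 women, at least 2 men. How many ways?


Count by #men:
  2M,3W: C(10,2)×C(10,3)=5400
  3M,2W: C(10,3)×C(10,2)=5400
  4M,1W: C(10,4)×C(10,1)=2100
  5M,0W: C(10,5)×C(10,0)=252
Total = 13152

13152


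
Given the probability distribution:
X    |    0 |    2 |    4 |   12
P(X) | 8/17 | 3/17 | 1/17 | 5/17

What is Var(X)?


E[X] = 70/17
E[X²] = 44
Var(X) = E[X²] - (E[X])² = 44 - 4900/289 = 7816/289

Var(X) = 7816/289 ≈ 27.0450


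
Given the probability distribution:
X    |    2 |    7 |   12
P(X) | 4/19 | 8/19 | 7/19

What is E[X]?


E[X] = Σ x·P(X=x)
= (2)×(4/19) + (7)×(8/19) + (12)×(7/19)
= 148/19

E[X] = 148/19


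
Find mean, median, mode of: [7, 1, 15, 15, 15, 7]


Sorted: [1, 7, 7, 15, 15, 15]
Mean = 60/6 = 10
Median = 11
Freq: {7: 2, 1: 1, 15: 3}
Mode: [15]

Mean=10, Median=11, Mode=15


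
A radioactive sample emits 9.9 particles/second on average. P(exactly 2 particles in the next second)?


Poisson(λ=9.9): P(X=2) = e^(-λ)×λ^k/k!
= e^(-9.9) × 9.9^2 / 2!
≈ 5.017468206e-05 × 98.01 / 2 ≈ 0.002459

P(X=2) ≈ 0.002459 ≈ 0.25%


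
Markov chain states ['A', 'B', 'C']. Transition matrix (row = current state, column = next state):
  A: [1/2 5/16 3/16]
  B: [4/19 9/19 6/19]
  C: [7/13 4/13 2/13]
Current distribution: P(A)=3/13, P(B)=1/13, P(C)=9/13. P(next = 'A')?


P(next=A) = Σᵢ P(now=i)×P(i→A)
= 3/13×1/2 + 1/13×4/19 + 9/13×7/13
= 3/26 + 4/247 + 63/169 = 3239/6422

P = 3239/6422 ≈ 0.5044


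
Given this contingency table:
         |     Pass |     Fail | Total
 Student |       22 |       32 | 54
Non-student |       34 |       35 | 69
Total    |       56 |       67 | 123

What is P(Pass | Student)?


P(Pass | Student) = 22/(22+32) = 22/54 = 11/27

P(Pass|Student) = 11/27 ≈ 40.74%


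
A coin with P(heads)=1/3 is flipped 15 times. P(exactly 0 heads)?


Binomial: P(X=0) = C(15,0)×p^0×(1-p)^15
= 1 × 1 × 32768/14348907 = 32768/14348907

P(X=0) = 32768/14348907 ≈ 0.23%


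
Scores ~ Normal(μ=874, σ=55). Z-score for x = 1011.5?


z = (x - μ)/σ = (1011.5 - 874)/55 = 2.5

z = 2.5


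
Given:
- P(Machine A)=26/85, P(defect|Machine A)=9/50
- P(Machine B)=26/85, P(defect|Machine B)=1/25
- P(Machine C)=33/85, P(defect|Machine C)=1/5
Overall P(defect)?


P(B) = Σ P(B|Aᵢ)×P(Aᵢ)
  9/50×26/85 = 117/2125
  1/25×26/85 = 26/2125
  1/5×33/85 = 33/425
Sum = 308/2125

P(defect) = 308/2125 ≈ 14.49%


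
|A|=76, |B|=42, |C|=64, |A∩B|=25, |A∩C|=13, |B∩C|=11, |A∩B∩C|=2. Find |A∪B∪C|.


|A∪B∪C| = 76+42+64-25-13-11+2 = 135

|A∪B∪C| = 135


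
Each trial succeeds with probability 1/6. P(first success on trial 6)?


Geometric: P(X=6) = (1-p)^(k-1)×p = (5/6)^5×1/6 = 3125/46656

P(X=6) = 3125/46656 ≈ 6.70%


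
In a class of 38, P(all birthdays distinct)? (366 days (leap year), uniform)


P(all different) = Π(366-i)/366 for i=0..37
= (366/366)×(365/366)×...×(329/366)
= 0.136703

P ≈ 0.1367 ≈ 13.67%


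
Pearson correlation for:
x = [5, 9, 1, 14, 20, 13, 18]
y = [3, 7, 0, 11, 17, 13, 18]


n=7, Σx=80, Σy=69, Σxy=1065, Σx²=1196, Σy²=961
r = (7×1065 - 80×69)/√((7×1196 - 80²)(7×961 - 69²))
= 1935/√(1972×1966) = 1935/√3876952 ≈ 1935/1968.9977 ≈ 0.9827

r ≈ 0.9827


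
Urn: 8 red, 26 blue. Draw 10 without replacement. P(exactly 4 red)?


Hypergeometric: C(8,4)×C(26,6)/C(34,10)
= 70×230230/131128140 = 5635/45849

P(X=4) = 5635/45849 ≈ 12.29%


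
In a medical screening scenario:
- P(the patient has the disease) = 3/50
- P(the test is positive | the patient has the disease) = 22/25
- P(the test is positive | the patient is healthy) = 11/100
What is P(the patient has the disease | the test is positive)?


Using Bayes' theorem:
P(A|B) = P(B|A)·P(A) / P(B)

P(the test is positive) = 22/25 × 3/50 + 11/100 × 47/50
= 33/625 + 517/5000 = 781/5000

P(the patient has the disease|the test is positive) = (33/625) / (781/5000) = 24/71

P(the patient has the disease|the test is positive) = 24/71 ≈ 33.80%
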